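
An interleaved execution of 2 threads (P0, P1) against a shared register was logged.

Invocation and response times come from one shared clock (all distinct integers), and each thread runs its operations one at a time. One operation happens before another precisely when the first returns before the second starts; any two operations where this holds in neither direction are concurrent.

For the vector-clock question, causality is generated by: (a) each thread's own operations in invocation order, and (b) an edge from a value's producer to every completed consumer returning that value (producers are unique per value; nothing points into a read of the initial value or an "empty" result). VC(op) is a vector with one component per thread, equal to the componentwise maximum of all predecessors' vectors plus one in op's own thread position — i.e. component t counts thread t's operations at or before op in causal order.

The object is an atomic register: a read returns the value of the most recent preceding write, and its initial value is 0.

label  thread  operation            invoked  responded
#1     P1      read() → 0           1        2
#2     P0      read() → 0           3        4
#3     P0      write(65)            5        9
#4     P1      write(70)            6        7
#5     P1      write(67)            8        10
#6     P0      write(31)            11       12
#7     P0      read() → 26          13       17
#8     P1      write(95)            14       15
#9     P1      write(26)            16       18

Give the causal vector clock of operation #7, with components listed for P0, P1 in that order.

root op #1, invoked 1: fresh clock plus P1's own tick → (0, 1)
root op #2, invoked 3: fresh clock plus P0's own tick → (1, 0)
#4, invoked 6, takes VC(#1)=(0, 1) under max, adds 1 for P1 → (0, 2)
#3, invoked 5, takes VC(#2)=(1, 0) under max, adds 1 for P0 → (2, 0)
#5, invoked 8, takes VC(#4)=(0, 2) under max, adds 1 for P1 → (0, 3)
#6, invoked 11, takes VC(#3)=(2, 0) under max, adds 1 for P0 → (3, 0)
#8, invoked 14, takes VC(#5)=(0, 3) under max, adds 1 for P1 → (0, 4)
#9, invoked 16, takes VC(#8)=(0, 4) under max, adds 1 for P1 → (0, 5)
#7, invoked 13, takes VC(#6)=(3, 0), VC(#9)=(0, 5) under max, adds 1 for P0 → (4, 5)
target: VC(#7) = (4, 5)

(4, 5)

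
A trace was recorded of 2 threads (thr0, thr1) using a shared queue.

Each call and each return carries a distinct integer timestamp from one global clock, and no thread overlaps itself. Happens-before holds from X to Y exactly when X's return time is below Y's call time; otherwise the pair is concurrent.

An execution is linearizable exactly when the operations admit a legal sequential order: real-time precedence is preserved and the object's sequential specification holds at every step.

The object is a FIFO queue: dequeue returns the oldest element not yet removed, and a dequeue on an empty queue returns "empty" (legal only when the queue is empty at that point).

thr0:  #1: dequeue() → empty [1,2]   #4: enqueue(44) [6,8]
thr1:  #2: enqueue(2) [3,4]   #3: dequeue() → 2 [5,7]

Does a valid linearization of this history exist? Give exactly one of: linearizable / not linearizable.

linearizable

one valid linearization: #1, #2, #3, #4
step 1: #1 dequeue() → empty — queue <>
step 2: #2 enqueue(2) — queue <2>
step 3: #3 dequeue() → 2 — queue <>
step 4: #4 enqueue(44) — queue <44>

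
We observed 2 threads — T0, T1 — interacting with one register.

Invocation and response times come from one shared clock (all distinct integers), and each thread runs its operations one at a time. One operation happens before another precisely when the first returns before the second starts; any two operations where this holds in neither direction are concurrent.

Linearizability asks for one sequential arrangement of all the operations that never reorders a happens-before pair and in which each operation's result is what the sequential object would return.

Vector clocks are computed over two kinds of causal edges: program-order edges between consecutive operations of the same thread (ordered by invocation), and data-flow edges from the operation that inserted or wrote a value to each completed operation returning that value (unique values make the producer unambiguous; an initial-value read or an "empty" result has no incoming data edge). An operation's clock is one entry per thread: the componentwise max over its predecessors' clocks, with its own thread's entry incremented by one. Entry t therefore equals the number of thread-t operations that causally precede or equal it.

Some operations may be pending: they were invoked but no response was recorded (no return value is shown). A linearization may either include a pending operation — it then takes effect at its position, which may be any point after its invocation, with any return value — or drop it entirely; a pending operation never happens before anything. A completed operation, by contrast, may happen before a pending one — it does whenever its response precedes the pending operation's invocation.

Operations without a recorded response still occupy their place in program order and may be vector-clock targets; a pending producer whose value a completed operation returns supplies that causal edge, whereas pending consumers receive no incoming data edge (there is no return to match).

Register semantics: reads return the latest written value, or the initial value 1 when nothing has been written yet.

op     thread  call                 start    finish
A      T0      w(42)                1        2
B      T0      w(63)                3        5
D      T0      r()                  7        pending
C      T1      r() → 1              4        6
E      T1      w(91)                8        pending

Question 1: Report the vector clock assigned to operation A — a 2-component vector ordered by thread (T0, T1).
C (invocation 4): nothing precedes it; T1's component alone gives (0, 1)
A (invocation 1): nothing precedes it; T0's component alone gives (1, 0)
invoked at 8, E merges VC(C)=(0, 1) and bumps T1's slot → (0, 2)
invoked at 3, B merges VC(A)=(1, 0) and bumps T0's slot → (2, 0)
invoked at 7, D merges VC(B)=(2, 0) and bumps T0's slot → (3, 0)
target: VC(A) = (1, 0)

(1, 0)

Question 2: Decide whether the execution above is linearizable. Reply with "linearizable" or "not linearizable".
prefix check: 1..5 passes, 1..6 fails once C's time-6 response joins
checked exhaustively: 2 real-time-consistent orders of 3 completed operations, zero legal register replays
one such order, A, B, C, breaks at step 3 where C r() → 1 is illegal
one such order, A, C, B, breaks at step 2 where C r() → 1 is illegal

not linearizable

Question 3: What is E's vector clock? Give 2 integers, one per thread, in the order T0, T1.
invoked at 4, C has no predecessors; its own T1 bump gives (0, 1)
invoked at 1, A has no predecessors; its own T0 bump gives (1, 0)
VC(E, invoked at 8): max of VC(C)=(0, 1), then +1 on thread T1 → (0, 2)
VC(B, invoked at 3): max of VC(A)=(1, 0), then +1 on thread T0 → (2, 0)
VC(D, invoked at 7): max of VC(B)=(2, 0), then +1 on thread T0 → (3, 0)
target: VC(E) = (0, 2)

(0, 2)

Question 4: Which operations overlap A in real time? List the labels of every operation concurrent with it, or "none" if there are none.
concurrent with A ([1,2]): every op whose interval crosses 1..2
B [3,5]: after
C [4,6]: after
D [7,…): after
E [8,…): after

none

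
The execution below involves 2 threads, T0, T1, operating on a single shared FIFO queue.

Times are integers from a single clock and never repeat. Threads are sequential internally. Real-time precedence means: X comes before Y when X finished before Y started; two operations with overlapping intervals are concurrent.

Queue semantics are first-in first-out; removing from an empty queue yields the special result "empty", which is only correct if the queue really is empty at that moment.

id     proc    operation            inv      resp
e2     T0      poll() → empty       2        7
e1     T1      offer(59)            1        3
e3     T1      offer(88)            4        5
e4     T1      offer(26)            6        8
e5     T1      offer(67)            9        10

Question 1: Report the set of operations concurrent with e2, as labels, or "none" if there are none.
e2 runs from 2 to 7; window-overlapping ops are concurrent
e1 [1,3]: concurrent
e3 [4,5]: concurrent
e4 [6,8]: concurrent
e5 [9,10]: after

e1, e3, e4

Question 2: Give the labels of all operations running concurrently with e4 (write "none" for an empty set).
concurrent with e4 ([6,8]): every op whose interval crosses 6..8
e1 [1,3]: before
e2 [2,7]: concurrent
e3 [4,5]: before
e5 [9,10]: after

e2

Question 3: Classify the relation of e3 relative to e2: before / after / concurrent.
e3 spans [4,5], e2 spans [2,7]
the intervals overlap in both directions

concurrent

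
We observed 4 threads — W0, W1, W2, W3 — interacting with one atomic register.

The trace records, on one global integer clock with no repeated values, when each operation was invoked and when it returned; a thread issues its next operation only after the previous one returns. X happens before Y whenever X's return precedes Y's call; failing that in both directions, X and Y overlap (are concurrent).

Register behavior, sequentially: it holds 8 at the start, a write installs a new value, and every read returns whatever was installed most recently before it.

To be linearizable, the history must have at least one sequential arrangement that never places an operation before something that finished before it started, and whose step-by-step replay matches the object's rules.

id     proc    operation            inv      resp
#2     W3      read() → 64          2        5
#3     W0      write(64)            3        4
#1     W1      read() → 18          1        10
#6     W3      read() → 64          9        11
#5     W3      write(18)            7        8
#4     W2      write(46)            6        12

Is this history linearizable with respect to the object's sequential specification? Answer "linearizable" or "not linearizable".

not linearizable

through event 10 a valid linearization exists; event 11 (#6 responding at time 11) ends that
10 orders of the 5 completed atomic register ops respect real time; none is legal
every completion of the 1 pending operation (#4) was checked; none linearizes
take #1, #2, #3, #5, #6 (pending dropped): step 1 already fails, because #1 read() → 18 cannot occur there
take #1, #3, #2, #5, #6 (pending dropped): step 1 already fails, because #1 read() → 18 cannot occur there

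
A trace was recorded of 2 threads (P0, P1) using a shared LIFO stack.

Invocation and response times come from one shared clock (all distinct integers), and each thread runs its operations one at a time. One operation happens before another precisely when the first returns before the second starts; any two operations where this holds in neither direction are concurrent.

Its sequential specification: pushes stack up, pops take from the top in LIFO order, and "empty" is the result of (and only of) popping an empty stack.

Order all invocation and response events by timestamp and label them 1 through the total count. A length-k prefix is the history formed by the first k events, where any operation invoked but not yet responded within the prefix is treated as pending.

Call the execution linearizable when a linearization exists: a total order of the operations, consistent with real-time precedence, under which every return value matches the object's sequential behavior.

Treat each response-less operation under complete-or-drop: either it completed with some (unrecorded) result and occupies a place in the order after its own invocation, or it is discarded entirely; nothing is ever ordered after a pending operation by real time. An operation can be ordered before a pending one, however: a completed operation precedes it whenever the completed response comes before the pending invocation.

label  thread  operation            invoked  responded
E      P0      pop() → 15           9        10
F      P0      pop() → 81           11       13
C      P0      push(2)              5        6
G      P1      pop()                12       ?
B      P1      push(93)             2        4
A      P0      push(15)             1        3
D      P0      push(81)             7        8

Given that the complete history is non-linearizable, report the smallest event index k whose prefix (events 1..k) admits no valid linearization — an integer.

10

events 1..9 are linearizable; a witness order is A, B, C, D:
1. A push(15), leaving stack <15>
2. B push(93), leaving stack <15,93>
3. C push(2), leaving stack <15,93,2>
4. D push(81), leaving stack <15,93,2,81>
adding event 10 (E responds at 10) leaves no legal real-time order
one such order, A, B, C, D, E, breaks at step 5 where E pop() → 15 is illegal
one such order, B, A, C, D, E, breaks at step 5 where E pop() → 15 is illegal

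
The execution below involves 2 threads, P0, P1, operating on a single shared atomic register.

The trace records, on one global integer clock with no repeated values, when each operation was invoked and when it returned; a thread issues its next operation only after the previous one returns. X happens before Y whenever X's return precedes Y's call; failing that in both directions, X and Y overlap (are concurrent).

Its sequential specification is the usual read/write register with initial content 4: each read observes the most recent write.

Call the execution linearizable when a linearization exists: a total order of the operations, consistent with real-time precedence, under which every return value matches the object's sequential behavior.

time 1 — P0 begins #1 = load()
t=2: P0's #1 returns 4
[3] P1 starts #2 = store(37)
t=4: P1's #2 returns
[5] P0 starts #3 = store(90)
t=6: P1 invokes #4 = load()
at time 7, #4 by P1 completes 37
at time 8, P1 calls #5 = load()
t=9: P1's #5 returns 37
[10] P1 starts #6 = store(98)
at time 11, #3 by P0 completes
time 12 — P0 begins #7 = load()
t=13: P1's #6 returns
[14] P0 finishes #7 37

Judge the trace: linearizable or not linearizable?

prefix check: 1..13 passes, 1..14 fails once #7's time-14 response joins
no legal order exists: 7 real-time-consistent candidates over 7 completed atomic register operations, all rejected
sample order #1, #2, #3, #4, #5, #6, #7 stalls at step 4 — #4 load() → 37 has no legal effect
sample order #1, #2, #3, #4, #5, #7, #6 stalls at step 4 — #4 load() → 37 has no legal effect

not linearizable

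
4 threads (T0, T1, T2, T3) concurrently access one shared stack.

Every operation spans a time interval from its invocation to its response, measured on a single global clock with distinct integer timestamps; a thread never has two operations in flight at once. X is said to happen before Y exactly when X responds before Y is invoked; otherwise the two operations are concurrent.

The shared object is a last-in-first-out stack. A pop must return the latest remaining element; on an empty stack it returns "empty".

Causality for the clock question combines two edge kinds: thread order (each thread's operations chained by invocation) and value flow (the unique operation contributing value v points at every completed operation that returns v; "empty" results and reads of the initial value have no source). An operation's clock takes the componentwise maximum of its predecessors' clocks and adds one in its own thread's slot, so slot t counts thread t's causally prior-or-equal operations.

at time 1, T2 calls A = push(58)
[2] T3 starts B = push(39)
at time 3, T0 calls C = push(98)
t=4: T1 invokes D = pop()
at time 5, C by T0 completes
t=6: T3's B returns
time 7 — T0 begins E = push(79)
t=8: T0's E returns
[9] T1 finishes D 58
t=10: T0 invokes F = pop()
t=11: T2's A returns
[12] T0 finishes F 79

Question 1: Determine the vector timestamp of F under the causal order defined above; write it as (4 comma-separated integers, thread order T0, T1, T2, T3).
B, invoked 2, has no incoming edges; only T3's bump applies → (0, 0, 0, 1)
A, invoked 1, has no incoming edges; only T2's bump applies → (0, 0, 1, 0)
C, invoked 3, has no incoming edges; only T0's bump applies → (1, 0, 0, 0)
merge at D (invoked 4): VC(A)=(0, 0, 1, 0), own-thread bump on T1 → (0, 1, 1, 0)
merge at E (invoked 7): VC(C)=(1, 0, 0, 0), own-thread bump on T0 → (2, 0, 0, 0)
merge at F (invoked 10): VC(E)=(2, 0, 0, 0), own-thread bump on T0 → (3, 0, 0, 0)
target: VC(F) = (3, 0, 0, 0)

(3, 0, 0, 0)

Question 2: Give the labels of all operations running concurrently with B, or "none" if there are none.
B spans [2,6]: anything still running between times 2 and 6 counts as concurrent
A [1,11]: concurrent
C [3,5]: concurrent
D [4,9]: concurrent
E [7,8]: after
F [10,12]: after

A, C, D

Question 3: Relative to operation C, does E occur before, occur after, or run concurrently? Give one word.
E spans [7,8], C spans [3,5]
resp(C)=5 < inv(E)=7

after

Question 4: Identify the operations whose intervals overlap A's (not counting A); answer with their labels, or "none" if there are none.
overlap test against A [1,11]: concurrent iff the interval meets 1..11
B [2,6]: concurrent
C [3,5]: concurrent
D [4,9]: concurrent
E [7,8]: concurrent
F [10,12]: concurrent

B, C, D, E, F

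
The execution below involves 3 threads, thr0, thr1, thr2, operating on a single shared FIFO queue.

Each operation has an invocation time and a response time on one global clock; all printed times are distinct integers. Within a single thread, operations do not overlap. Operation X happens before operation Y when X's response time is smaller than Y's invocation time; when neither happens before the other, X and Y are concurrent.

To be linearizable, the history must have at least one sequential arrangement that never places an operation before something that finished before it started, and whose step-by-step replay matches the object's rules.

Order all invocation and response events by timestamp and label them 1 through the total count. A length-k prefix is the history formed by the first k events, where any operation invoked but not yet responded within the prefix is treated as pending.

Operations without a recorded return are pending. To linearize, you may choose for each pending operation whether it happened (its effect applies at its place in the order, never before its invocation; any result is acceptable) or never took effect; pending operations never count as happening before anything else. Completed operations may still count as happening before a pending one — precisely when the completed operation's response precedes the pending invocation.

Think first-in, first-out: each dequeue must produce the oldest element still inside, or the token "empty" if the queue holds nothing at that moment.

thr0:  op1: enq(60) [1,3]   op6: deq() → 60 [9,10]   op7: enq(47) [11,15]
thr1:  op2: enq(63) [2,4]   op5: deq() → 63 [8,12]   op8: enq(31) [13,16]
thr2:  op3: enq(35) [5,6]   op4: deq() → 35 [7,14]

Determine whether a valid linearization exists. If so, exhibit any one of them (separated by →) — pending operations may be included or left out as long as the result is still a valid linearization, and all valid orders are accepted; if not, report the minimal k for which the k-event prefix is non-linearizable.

linearizable — witness: op1 → op2 → op3 → op6 → op5 → op4 → op7 → op8

after step 1 (op1 enq(60)): queue <60>
after step 2 (op2 enq(63)): queue <60,63>
after step 3 (op3 enq(35)): queue <60,63,35>
after step 4 (op6 deq() → 60): queue <63,35>
after step 5 (op5 deq() → 63): queue <35>
after step 6 (op4 deq() → 35): queue <>
after step 7 (op7 enq(47)): queue <47>
after step 8 (op8 enq(31)): queue <47,31>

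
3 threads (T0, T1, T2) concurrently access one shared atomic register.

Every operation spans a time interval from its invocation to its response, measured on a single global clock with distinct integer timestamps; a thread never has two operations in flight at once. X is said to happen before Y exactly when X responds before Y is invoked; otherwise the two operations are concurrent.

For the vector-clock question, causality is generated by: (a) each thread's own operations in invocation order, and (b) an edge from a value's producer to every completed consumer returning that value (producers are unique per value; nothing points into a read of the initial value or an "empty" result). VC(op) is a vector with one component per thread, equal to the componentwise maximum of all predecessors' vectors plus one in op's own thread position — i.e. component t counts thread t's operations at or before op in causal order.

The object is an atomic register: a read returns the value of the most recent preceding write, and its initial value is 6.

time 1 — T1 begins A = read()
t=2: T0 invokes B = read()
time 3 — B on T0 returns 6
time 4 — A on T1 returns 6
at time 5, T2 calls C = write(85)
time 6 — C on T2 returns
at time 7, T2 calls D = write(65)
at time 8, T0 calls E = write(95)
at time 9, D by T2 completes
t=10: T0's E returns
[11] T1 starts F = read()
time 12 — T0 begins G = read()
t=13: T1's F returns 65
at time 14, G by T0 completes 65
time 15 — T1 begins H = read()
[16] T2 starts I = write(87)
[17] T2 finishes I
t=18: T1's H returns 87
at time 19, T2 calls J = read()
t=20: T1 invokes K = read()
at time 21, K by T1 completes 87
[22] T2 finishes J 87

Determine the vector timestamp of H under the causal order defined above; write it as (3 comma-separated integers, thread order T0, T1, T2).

no predecessors for C (invoked 5): T2 increments from zero → (0, 0, 1)
no predecessors for A (invoked 1): T1 increments from zero → (0, 1, 0)
no predecessors for B (invoked 2): T0 increments from zero → (1, 0, 0)
from VC(C)=(0, 0, 1), D (invoked 7) maxes components and bumps T2 → (0, 0, 2)
from VC(B)=(1, 0, 0), E (invoked 8) maxes components and bumps T0 → (2, 0, 0)
from VC(D)=(0, 0, 2), I (invoked 16) maxes components and bumps T2 → (0, 0, 3)
from VC(I)=(0, 0, 3), J (invoked 19) maxes components and bumps T2 → (0, 0, 4)
from VC(A)=(0, 1, 0), VC(D)=(0, 0, 2), F (invoked 11) maxes components and bumps T1 → (0, 2, 2)
from VC(D)=(0, 0, 2), VC(E)=(2, 0, 0), G (invoked 12) maxes components and bumps T0 → (3, 0, 2)
from VC(F)=(0, 2, 2), VC(I)=(0, 0, 3), H (invoked 15) maxes components and bumps T1 → (0, 3, 3)
from VC(H)=(0, 3, 3), VC(I)=(0, 0, 3), K (invoked 20) maxes components and bumps T1 → (0, 4, 3)
target: VC(H) = (0, 3, 3)

(0, 3, 3)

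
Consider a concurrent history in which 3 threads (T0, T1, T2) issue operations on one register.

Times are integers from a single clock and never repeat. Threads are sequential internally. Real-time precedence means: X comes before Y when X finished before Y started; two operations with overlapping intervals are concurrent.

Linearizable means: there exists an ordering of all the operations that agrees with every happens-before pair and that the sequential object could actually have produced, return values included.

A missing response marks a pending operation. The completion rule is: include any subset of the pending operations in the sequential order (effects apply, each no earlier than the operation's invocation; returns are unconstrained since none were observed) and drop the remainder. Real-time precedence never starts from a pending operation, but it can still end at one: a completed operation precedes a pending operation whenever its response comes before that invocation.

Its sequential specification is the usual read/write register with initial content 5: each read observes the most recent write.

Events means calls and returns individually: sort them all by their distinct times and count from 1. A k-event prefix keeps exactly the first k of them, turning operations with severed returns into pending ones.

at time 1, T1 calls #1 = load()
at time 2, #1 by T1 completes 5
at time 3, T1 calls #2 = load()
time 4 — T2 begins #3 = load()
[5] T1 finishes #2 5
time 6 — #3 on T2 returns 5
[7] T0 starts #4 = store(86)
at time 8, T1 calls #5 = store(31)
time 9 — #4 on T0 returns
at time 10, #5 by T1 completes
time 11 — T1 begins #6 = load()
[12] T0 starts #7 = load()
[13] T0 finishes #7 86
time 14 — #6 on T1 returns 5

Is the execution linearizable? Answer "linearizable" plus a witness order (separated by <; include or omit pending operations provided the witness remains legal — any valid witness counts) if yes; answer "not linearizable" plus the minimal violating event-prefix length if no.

events 1..13 are fine; event 14 — the response of #6 at time 14 — makes the prefix non-linearizable
7 completed operations, 8 real-time-consistent orders — every register replay fails
for example #1, #2, #3, #4, #5, #6, #7 fails at step 6: #6 load() → 5 is not legal there
for example #1, #2, #3, #4, #5, #7, #6 fails at step 6: #7 load() → 86 is not legal there

not linearizable — minimal violating prefix: 14 events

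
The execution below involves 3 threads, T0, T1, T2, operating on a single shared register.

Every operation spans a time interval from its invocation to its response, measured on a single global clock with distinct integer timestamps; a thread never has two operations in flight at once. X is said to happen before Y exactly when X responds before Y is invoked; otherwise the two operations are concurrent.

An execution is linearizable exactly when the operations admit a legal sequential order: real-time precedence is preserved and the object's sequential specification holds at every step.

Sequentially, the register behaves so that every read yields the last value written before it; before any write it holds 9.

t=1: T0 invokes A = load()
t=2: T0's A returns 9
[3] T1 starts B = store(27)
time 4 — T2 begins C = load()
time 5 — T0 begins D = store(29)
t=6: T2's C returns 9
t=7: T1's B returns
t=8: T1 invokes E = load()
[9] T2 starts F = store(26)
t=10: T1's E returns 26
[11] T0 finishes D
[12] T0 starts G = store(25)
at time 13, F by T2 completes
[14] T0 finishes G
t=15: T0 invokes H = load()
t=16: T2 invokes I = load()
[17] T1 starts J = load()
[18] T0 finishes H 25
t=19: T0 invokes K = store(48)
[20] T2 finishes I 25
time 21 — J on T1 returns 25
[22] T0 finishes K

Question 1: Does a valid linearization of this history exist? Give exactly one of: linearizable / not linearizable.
linearizable

one valid linearization: A, C, B, D, F, E, G, H, I, J, K
step 1: A load() → 9 — value 9
step 2: C load() → 9 — value 9
step 3: B store(27) — value 27
step 4: D store(29) — value 29
step 5: F store(26) — value 26
step 6: E load() → 26 — value 26
step 7: G store(25) — value 25
step 8: H load() → 25 — value 25
step 9: I load() → 25 — value 25
step 10: J load() → 25 — value 25
step 11: K store(48) — value 48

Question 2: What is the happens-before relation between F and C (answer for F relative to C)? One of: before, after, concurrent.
after

F spans [9,13], C spans [4,6]
resp(C)=6 < inv(F)=9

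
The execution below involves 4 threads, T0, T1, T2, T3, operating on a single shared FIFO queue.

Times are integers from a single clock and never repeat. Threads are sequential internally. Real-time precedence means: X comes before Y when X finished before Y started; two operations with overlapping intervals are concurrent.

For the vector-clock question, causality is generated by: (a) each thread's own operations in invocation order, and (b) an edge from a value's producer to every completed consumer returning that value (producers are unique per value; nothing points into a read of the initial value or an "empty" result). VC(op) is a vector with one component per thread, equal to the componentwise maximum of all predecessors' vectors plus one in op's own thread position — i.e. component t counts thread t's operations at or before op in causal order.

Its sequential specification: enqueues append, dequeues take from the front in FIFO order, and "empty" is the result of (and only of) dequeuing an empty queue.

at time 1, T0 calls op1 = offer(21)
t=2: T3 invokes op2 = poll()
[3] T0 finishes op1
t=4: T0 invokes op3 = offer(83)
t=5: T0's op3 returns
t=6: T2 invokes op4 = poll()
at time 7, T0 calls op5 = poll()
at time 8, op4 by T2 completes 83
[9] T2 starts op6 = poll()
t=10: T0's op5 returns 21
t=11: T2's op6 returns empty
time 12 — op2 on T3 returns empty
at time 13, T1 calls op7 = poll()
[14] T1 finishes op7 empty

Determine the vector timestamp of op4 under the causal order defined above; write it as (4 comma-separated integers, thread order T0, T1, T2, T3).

root op op2, invoked 2: fresh clock plus T3's own tick → (0, 0, 0, 1)
root op op7, invoked 13: fresh clock plus T1's own tick → (0, 1, 0, 0)
root op op1, invoked 1: fresh clock plus T0's own tick → (1, 0, 0, 0)
op3, invoked 4, takes VC(op1)=(1, 0, 0, 0) under max, adds 1 for T0 → (2, 0, 0, 0)
op4, invoked 6, takes VC(op3)=(2, 0, 0, 0) under max, adds 1 for T2 → (2, 0, 1, 0)
op5, invoked 7, takes VC(op1)=(1, 0, 0, 0), VC(op3)=(2, 0, 0, 0) under max, adds 1 for T0 → (3, 0, 0, 0)
op6, invoked 9, takes VC(op4)=(2, 0, 1, 0) under max, adds 1 for T2 → (2, 0, 2, 0)
target: VC(op4) = (2, 0, 1, 0)

(2, 0, 1, 0)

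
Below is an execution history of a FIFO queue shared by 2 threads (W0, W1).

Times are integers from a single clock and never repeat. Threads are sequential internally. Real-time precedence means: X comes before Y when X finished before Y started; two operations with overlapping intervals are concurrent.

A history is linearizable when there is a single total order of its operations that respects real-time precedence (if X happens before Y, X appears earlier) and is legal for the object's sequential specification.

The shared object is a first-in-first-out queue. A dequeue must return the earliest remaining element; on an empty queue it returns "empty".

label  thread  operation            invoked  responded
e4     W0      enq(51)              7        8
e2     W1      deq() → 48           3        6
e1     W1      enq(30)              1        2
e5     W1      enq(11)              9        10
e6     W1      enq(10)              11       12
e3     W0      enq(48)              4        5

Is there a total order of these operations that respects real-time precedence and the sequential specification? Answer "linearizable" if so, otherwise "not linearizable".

prefix check: 1..5 passes, 1..6 fails once e2's time-6 response joins
2 orders of the 3 completed FIFO queue ops respect real time; none is legal
one such order, e1, e2, e3, breaks at step 2 where e2 deq() → 48 is illegal
one such order, e1, e3, e2, breaks at step 3 where e2 deq() → 48 is illegal

not linearizable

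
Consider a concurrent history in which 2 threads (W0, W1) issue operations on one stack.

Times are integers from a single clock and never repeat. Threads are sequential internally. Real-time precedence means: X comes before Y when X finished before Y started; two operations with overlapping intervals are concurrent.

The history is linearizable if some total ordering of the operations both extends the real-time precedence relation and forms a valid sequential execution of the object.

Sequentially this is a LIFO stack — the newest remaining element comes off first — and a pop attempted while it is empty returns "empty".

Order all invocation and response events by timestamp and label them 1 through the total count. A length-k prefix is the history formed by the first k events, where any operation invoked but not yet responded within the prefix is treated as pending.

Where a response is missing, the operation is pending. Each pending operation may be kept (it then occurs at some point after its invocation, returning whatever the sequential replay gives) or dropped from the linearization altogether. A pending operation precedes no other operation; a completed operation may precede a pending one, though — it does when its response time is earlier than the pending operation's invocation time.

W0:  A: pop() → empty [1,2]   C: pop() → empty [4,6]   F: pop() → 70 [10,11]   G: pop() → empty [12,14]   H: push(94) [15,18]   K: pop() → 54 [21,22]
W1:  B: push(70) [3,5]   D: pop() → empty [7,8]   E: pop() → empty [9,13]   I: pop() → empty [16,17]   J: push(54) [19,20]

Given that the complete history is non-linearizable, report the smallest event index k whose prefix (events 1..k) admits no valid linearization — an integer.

8

one valid order for events 1..7 is A, C, B:
step 1: A pop() → empty — stack <>
step 2: C pop() → empty — stack <>
step 3: B push(70) — stack <70>
include event 8 — D responding at 8 — and every candidate order breaks
one such order, A, B, C, D, breaks at step 3 where C pop() → empty is illegal
one such order, A, C, B, D, breaks at step 4 where D pop() → empty is illegal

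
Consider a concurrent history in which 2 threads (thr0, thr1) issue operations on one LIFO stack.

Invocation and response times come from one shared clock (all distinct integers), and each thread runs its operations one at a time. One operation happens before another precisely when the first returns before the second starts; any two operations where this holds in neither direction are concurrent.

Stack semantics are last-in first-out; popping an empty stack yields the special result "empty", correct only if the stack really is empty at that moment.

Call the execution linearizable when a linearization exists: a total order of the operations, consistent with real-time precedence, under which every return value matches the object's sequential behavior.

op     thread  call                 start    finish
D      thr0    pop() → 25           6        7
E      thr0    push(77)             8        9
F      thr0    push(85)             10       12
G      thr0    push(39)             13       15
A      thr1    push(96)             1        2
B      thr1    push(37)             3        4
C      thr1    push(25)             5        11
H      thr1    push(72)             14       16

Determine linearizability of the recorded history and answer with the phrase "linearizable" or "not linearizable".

linearizable

a witness: A, B, C, D, E, F, G, H
1. A push(96), leaving stack <96>
2. B push(37), leaving stack <96,37>
3. C push(25), leaving stack <96,37,25>
4. D pop() → 25, leaving stack <96,37>
5. E push(77), leaving stack <96,37,77>
6. F push(85), leaving stack <96,37,77,85>
7. G push(39), leaving stack <96,37,77,85,39>
8. H push(72), leaving stack <96,37,77,85,39,72>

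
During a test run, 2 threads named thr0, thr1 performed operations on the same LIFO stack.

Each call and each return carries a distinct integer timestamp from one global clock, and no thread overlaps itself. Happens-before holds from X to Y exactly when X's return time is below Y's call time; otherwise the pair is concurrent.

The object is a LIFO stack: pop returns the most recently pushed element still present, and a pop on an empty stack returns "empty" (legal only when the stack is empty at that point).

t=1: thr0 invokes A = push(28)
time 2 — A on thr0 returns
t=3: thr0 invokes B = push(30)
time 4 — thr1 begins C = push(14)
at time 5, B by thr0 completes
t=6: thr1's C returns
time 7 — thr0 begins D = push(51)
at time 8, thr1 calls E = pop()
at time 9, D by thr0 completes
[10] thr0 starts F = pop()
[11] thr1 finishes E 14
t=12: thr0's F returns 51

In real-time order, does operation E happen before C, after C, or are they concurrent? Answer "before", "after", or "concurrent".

after

E spans [8,11], C spans [4,6]
resp(C)=6 < inv(E)=8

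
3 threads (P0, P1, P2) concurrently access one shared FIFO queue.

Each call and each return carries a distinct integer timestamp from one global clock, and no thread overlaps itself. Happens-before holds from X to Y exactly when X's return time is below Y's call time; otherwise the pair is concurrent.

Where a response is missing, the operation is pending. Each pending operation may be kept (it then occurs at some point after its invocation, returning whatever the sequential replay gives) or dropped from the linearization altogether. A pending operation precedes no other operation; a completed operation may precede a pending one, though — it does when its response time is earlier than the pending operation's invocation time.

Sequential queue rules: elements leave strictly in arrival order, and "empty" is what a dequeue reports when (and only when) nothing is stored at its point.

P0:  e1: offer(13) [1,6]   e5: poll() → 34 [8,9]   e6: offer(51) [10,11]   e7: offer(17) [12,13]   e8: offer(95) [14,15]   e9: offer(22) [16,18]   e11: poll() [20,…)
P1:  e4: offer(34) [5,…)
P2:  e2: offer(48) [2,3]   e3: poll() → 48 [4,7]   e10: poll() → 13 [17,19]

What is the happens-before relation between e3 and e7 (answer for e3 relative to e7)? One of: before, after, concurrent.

e3 spans [4,7], e7 spans [12,13]
resp(e3)=7 < inv(e7)=12

before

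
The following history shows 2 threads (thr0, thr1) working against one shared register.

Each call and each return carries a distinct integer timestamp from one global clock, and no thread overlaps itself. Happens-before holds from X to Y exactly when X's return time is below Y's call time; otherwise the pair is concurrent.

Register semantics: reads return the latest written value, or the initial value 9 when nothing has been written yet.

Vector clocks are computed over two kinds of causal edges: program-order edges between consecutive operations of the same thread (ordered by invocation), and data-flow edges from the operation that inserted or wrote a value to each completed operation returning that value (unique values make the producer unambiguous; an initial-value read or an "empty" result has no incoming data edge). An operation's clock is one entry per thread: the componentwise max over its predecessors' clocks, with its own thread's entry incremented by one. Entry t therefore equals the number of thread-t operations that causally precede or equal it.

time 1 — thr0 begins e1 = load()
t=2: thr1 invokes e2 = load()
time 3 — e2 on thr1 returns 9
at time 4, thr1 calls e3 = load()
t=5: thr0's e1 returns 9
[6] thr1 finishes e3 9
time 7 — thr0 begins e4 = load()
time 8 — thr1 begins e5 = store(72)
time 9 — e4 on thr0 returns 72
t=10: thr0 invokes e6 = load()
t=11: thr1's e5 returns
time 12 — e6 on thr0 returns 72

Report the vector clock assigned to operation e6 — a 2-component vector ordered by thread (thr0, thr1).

(3, 3)

e2, invoked 2, has no incoming edges; only thr1's bump applies → (0, 1)
e1, invoked 1, has no incoming edges; only thr0's bump applies → (1, 0)
e3, invoked 4, takes VC(e2)=(0, 1) under max, adds 1 for thr1 → (0, 2)
e5, invoked 8, takes VC(e3)=(0, 2) under max, adds 1 for thr1 → (0, 3)
e4, invoked 7, takes VC(e1)=(1, 0), VC(e5)=(0, 3) under max, adds 1 for thr0 → (2, 3)
e6, invoked 10, takes VC(e4)=(2, 3), VC(e5)=(0, 3) under max, adds 1 for thr0 → (3, 3)
target: VC(e6) = (3, 3)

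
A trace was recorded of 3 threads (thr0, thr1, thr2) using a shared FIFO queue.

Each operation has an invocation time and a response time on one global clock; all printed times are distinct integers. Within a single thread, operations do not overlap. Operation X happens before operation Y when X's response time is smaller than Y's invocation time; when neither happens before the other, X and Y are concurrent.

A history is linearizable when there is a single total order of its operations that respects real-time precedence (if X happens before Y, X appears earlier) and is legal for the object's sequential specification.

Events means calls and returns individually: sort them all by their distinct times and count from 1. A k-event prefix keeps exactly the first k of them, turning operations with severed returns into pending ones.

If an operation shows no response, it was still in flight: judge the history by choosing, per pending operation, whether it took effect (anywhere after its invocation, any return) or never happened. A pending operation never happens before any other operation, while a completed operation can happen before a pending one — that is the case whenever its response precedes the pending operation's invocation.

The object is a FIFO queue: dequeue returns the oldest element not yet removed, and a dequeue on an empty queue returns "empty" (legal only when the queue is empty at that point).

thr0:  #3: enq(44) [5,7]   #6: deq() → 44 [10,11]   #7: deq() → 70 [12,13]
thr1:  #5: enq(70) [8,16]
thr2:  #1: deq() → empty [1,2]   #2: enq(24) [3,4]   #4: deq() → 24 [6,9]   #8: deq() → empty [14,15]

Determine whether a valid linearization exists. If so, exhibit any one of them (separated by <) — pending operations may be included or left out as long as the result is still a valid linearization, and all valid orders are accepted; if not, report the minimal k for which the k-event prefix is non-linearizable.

1. #1 deq() → empty, leaving queue <>
2. #2 enq(24), leaving queue <24>
3. #3 enq(44), leaving queue <24,44>
4. #4 deq() → 24, leaving queue <44>
5. #5 enq(70), leaving queue <44,70>
6. #6 deq() → 44, leaving queue <70>
7. #7 deq() → 70, leaving queue <>
8. #8 deq() → empty, leaving queue <>

linearizable — witness: #1 < #2 < #3 < #4 < #5 < #6 < #7 < #8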